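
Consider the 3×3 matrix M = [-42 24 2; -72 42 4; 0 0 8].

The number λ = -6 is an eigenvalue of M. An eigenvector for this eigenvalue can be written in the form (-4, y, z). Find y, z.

-6, 0

We need (M + 6I)v = 0.
M + 6I = [[-36, 24, 2], [-72, 48, 4], [0, 0, 14]].
Row 1: (-36)·-4 + (24)·y + (2)·z = 0
Row 2: (-72)·-4 + (48)·y + (4)·z = 0
Row 3: (0)·-4 + (0)·y + (14)·z = 0
Solving gives y = -6, z = 0.
Check: M·(-4, -6, 0) = (24, 36, 0) = -6·(-4, -6, 0).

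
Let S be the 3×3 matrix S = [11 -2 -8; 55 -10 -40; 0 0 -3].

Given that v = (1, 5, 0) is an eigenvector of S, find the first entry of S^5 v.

1

First find the eigenvalue: Sv = (1, 5, 0) = 1·(1, 5, 0), so λ = 1.
Then S^5 v = λ^5·v = 1^5·(1, 5, 0) = 1·(1, 5, 0) = (1, 5, 0).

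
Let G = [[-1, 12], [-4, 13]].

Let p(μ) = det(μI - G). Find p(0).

p(0) = det(0·I − G) = det(−G) = (−1)^2·det(G).
det(G) = 35, so p(0) = 35.

35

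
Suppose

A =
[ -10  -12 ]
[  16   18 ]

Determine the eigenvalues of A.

2, 6

det(A - rI) = (-10 - r)(18 - r) - (-12)·(16) = r^2 - 8r + 12.
This factors as (r - 2)·(r - 6) = 0.
Eigenvalues: 2, 6.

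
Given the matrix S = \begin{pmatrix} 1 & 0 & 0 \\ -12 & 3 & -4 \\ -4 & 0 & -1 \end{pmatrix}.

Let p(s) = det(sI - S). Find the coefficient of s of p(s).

p(s) = s^3 - 3s^2 - s + 3.
The coefficient of s is -1.

-1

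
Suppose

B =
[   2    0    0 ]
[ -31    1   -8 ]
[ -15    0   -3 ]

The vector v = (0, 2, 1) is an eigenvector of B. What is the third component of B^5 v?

-243

First find the eigenvalue: Bv = (0, -6, -3) = -3·(0, 2, 1), so λ = -3.
Then B^5 v = λ^5·v = (-3)^5·(0, 2, 1) = -243·(0, 2, 1) = (0, -486, -243).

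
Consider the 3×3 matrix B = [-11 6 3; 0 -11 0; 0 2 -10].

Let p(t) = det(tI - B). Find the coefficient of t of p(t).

p(t) = t^3 + 32t^2 + 341t + 1210.
The coefficient of t is 341.

341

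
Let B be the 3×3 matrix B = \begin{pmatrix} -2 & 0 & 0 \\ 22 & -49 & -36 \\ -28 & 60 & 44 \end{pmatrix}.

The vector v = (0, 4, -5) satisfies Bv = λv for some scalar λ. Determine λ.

Compute Bv: B·(0, 4, -5) = (0, -16, 20).
Since Bv = λv, compare component 2: -16 = λ·4, so λ = -4.

-4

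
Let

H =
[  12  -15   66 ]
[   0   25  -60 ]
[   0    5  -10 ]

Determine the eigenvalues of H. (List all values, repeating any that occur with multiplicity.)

The characteristic polynomial is p(t) = det(tI - H).
Cofactor expansion gives p(t) = t^3 - 27t^2 + 230t - 600.
Try t = 10: p(10) = 0, so 10 is a root.
Dividing by (t - 10) leaves t^2 - 17t + 60.
The quadratic factors as (t - 5)·(t - 12).
Eigenvalues: 5, 10, 12.

5, 10, 12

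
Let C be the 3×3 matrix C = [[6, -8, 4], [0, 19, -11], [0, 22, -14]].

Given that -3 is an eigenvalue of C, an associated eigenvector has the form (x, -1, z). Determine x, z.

We need (C + 3I)v = 0.
C + 3I = [[9, -8, 4], [0, 22, -11], [0, 22, -11]].
Row 1: (9)·x + (-8)·-1 + (4)·z = 0
Row 2: (0)·x + (22)·-1 + (-11)·z = 0
Row 3: (0)·x + (22)·-1 + (-11)·z = 0
Solving gives x = 0, z = -2.
Check: C·(0, -1, -2) = (0, 3, 6) = -3·(0, -1, -2).

0, -2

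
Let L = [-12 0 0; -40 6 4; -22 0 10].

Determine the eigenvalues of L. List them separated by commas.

Compute the characteristic polynomial p(lambda) = det(lambda·I - L).
Expanding the 3×3 determinant: p(lambda) = lambda^3 - 4·lambda^2 - 132·lambda + 720.
Try lambda = -12: p(-12) = 0, so -12 is a root.
Factor out (lambda + 12): p(lambda) = (lambda + 12)·(lambda^2 - 16·lambda + 60).
The quadratic factors as (lambda - 6)·(lambda - 10).
Eigenvalues: -12, 6, 10.

-12, 6, 10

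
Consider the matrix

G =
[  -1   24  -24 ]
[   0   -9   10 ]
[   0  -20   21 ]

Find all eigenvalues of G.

-1, 1, 11

Set up det(λI - G) = 0.
Expanding along the first row, p(λ) = λ^3 - 11λ^2 - λ + 11.
Rational-root test: λ = -1 gives p(-1) = 0.
Factor out (λ + 1): p(λ) = (λ + 1)·(λ^2 - 12λ + 11).
The quadratic factors as (λ - 1)·(λ - 11).
Eigenvalues: -1, 1, 11.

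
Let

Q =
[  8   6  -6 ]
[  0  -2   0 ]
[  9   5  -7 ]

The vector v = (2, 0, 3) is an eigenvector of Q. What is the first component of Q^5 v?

-2

First find the eigenvalue: Qv = (-2, 0, -3) = -1·(2, 0, 3), so λ = -1.
Then Q^5 v = λ^5·v = (-1)^5·(2, 0, 3) = -1·(2, 0, 3) = (-2, 0, -3).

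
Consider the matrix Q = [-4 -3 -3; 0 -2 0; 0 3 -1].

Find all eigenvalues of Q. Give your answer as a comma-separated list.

-4, -2, -1

Compute the characteristic polynomial p(t) = det(tI - Q).
Expanding along the first row, p(t) = t^3 + 7t^2 + 14t + 8.
Rational-root test: t = -4 gives p(-4) = 0.
Factor out (t + 4): p(t) = (t + 4)·(t^2 + 3t + 2).
The quadratic factors as (t + 2)·(t + 1).
Eigenvalues: -4, -2, -1.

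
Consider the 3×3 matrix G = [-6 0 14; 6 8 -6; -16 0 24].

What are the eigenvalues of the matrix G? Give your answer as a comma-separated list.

The characteristic polynomial is p(s) = det(sI - G).
Cofactor expansion gives p(s) = s^3 - 26s^2 + 224s - 640.
Try s = 10: p(10) = 0, so 10 is a root.
Factor out (s - 10): p(s) = (s - 10)·(s^2 - 16s + 64).
The quadratic factor is (s - 8)^2.
Eigenvalues: 8, 8, 10.

8, 8, 10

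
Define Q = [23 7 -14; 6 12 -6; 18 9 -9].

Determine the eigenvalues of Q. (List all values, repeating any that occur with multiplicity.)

Set up det(tI - Q) = 0.
Cofactor expansion gives p(t) = t^3 - 26t^2 + 225t - 648.
Rational-root test: t = 8 gives p(8) = 0.
Dividing by (t - 8) leaves t^2 - 18t + 81.
The quadratic factor is (t - 9)^2.
Eigenvalues: 8, 9, 9.

8, 9, 9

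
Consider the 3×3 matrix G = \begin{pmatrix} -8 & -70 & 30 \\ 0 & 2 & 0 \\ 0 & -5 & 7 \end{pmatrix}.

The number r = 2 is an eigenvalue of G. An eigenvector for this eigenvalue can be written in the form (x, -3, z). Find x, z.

12, -3

We need (G - 2I)v = 0.
G - 2I = [[-10, -70, 30], [0, 0, 0], [0, -5, 5]].
Row 1: (-10)·x + (-70)·-3 + (30)·z = 0
Row 2: (0)·x + (0)·-3 + (0)·z = 0
Row 3: (0)·x + (-5)·-3 + (5)·z = 0
Solving gives x = 12, z = -3.
Check: G·(12, -3, -3) = (24, -6, -6) = 2·(12, -3, -3).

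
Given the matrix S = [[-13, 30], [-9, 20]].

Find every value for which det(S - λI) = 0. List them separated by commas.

2, 5

det(S - μI) = (-13 - μ)(20 - μ) - (30)·(-9) = μ^2 - 7μ + 10.
This factors as (μ - 2)·(μ - 5) = 0.
Eigenvalues: 2, 5.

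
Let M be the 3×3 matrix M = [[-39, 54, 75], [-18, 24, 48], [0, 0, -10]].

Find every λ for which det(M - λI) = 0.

-12, -10, -3

The characteristic polynomial is p(r) = det(rI - M).
Expanding along the first row, p(r) = r^3 + 25r^2 + 186r + 360.
Since p(-12) = 0, r = -12 is a root.
Factor out (r + 12): p(r) = (r + 12)·(r^2 + 13r + 30).
The quadratic factors as (r + 10)·(r + 3).
Eigenvalues: -12, -10, -3.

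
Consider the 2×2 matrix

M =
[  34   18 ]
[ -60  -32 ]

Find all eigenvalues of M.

det(M - lambda·I) = (34 - lambda)(-32 - lambda) - (18)·(-60) = lambda^2 - 2·lambda - 8.
This factors as (lambda + 2)·(lambda - 4) = 0.
Eigenvalues: -2, 4.

-2, 4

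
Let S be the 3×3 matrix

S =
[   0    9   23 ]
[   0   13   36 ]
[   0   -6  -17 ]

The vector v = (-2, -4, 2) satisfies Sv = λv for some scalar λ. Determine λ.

Compute Sv: S·(-2, -4, 2) = (10, 20, -10).
Since Sv = λv, compare component 1: 10 = λ·-2, so λ = -5.

-5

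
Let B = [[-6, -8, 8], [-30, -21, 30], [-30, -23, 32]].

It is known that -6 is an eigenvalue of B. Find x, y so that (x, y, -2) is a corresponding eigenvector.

We need (B + 6I)v = 0.
B + 6I = [[0, -8, 8], [-30, -15, 30], [-30, -23, 38]].
Row 1: (0)·x + (-8)·y + (8)·-2 = 0
Row 2: (-30)·x + (-15)·y + (30)·-2 = 0
Row 3: (-30)·x + (-23)·y + (38)·-2 = 0
Solving gives x = -1, y = -2.
Check: B·(-1, -2, -2) = (6, 12, 12) = -6·(-1, -2, -2).

-1, -2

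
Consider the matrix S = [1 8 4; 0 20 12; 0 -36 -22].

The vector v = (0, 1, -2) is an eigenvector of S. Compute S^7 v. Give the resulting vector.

(0, -16384, 32768)

First find the eigenvalue: Sv = (0, -4, 8) = -4·(0, 1, -2), so λ = -4.
Then S^7 v = λ^7·v = (-4)^7·(0, 1, -2) = -16384·(0, 1, -2) = (0, -16384, 32768).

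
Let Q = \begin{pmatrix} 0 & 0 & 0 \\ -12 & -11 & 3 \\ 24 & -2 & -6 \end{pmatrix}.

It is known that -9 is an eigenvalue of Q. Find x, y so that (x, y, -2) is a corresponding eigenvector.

We need (Q + 9I)v = 0.
Q + 9I = [[9, 0, 0], [-12, -2, 3], [24, -2, 3]].
Row 1: (9)·x + (0)·y + (0)·-2 = 0
Row 2: (-12)·x + (-2)·y + (3)·-2 = 0
Row 3: (24)·x + (-2)·y + (3)·-2 = 0
Solving gives x = 0, y = -3.
Check: Q·(0, -3, -2) = (0, 27, 18) = -9·(0, -3, -2).

0, -3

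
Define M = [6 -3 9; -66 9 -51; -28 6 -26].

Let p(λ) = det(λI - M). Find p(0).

p(0) = det(0·I − M) = det(−M) = (−1)^3·det(M).
det(M) = 0, so p(0) = 0.

0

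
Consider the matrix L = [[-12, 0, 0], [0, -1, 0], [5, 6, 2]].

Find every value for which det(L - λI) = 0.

L is lower triangular, so its eigenvalues are the diagonal entries.
Diagonal: -12, -1, 2.

-12, -1, 2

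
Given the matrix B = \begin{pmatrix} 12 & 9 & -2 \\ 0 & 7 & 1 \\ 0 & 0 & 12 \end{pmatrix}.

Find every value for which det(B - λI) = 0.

7, 12, 12

B is upper triangular, so its eigenvalues are the diagonal entries.
Diagonal: 12, 7, 12.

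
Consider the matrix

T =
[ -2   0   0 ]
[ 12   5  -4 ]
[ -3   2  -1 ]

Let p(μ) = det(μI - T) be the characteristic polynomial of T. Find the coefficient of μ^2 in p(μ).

-2

The coefficient of μ^2 of det(μI - T) is −trace(T).
trace(T) = (-2) + (5) + (-1) = 2, so the coefficient is -2.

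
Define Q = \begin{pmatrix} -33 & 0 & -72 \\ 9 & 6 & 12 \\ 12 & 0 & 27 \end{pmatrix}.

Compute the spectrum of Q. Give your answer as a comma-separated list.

-9, 3, 6

Set up det(μI - Q) = 0.
Expanding along the first row, p(μ) = μ^3 - 63μ + 162.
Rational-root test: μ = 6 gives p(6) = 0.
Dividing by (μ - 6) leaves μ^2 + 6μ - 27.
The quadratic factors as (μ + 9)·(μ - 3).
Eigenvalues: -9, 3, 6.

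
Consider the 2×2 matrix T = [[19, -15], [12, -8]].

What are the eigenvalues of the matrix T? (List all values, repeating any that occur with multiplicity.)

4, 7

det(T - λI) = (19 - λ)(-8 - λ) - (-15)·(12) = λ^2 - 11λ + 28.
This factors as (λ - 4)·(λ - 7) = 0.
Eigenvalues: 4, 7.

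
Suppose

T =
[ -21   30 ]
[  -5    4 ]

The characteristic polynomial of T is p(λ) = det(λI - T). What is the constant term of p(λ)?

p(λ) = λ^2 + 17λ + 66.
The constant term is 66.

66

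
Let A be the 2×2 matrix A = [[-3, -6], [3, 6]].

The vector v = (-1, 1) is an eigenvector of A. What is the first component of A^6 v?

First find the eigenvalue: Av = (-3, 3) = 3·(-1, 1), so λ = 3.
Then A^6 v = λ^6·v = 3^6·(-1, 1) = 729·(-1, 1) = (-729, 729).

-729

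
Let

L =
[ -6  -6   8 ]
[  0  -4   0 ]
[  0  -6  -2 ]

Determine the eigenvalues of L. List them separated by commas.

-6, -4, -2

Set up det(λI - L) = 0.
Expanding along the first row, p(λ) = λ^3 + 12λ^2 + 44λ + 48.
Since p(-2) = 0, λ = -2 is a root.
Factor out (λ + 2): p(λ) = (λ + 2)·(λ^2 + 10λ + 24).
The quadratic factors as (λ + 6)·(λ + 4).
Eigenvalues: -6, -4, -2.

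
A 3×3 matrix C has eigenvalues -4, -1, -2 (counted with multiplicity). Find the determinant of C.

-8

det(C) is the product of the eigenvalues: (-4) · (-1) · (-2) = -8.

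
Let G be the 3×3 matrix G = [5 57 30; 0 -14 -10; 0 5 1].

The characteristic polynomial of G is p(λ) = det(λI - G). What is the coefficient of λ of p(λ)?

p(λ) = λ^3 + 8λ^2 - 29λ - 180.
The coefficient of λ is -29.

-29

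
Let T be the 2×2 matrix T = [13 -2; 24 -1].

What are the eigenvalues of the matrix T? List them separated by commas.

det(T - rI) = (13 - r)(-1 - r) - (-2)·(24) = r^2 - 12r + 35.
This factors as (r - 5)·(r - 7) = 0.
Eigenvalues: 5, 7.

5, 7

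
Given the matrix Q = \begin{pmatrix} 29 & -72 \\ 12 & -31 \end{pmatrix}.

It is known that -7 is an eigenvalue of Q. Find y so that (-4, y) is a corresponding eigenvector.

-2

We need (Q + 7I)v = 0.
Q + 7I = [[36, -72], [12, -24]].
Row 1: (36)·-4 + (-72)·y = 0
Row 2: (12)·-4 + (-24)·y = 0
Solving gives y = -2.
Check: Q·(-4, -2) = (28, 14) = -7·(-4, -2).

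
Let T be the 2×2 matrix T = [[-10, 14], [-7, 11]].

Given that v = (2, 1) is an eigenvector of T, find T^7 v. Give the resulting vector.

(-4374, -2187)

First find the eigenvalue: Tv = (-6, -3) = -3·(2, 1), so λ = -3.
Then T^7 v = λ^7·v = (-3)^7·(2, 1) = -2187·(2, 1) = (-4374, -2187).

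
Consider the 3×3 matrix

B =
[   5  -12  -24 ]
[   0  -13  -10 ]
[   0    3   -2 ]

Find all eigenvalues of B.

Compute the characteristic polynomial p(s) = det(sI - B).
Expanding along the first row, p(s) = s^3 + 10s^2 - 19s - 280.
Rational-root test: s = -7 gives p(-7) = 0.
Factor out (s + 7): p(s) = (s + 7)·(s^2 + 3s - 40).
The quadratic factors as (s + 8)·(s - 5).
Eigenvalues: -8, -7, 5.

-8, -7, 5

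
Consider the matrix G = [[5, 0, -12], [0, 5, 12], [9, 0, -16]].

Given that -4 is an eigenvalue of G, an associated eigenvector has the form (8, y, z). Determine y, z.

-8, 6

We need (G + 4I)v = 0.
G + 4I = [[9, 0, -12], [0, 9, 12], [9, 0, -12]].
Row 1: (9)·8 + (0)·y + (-12)·z = 0
Row 2: (0)·8 + (9)·y + (12)·z = 0
Row 3: (9)·8 + (0)·y + (-12)·z = 0
Solving gives y = -8, z = 6.
Check: G·(8, -8, 6) = (-32, 32, -24) = -4·(8, -8, 6).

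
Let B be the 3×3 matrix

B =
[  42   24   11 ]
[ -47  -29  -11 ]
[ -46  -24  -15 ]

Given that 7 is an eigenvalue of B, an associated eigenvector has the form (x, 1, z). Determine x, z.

We need (B - 7I)v = 0.
B - 7I = [[35, 24, 11], [-47, -36, -11], [-46, -24, -22]].
Row 1: (35)·x + (24)·1 + (11)·z = 0
Row 2: (-47)·x + (-36)·1 + (-11)·z = 0
Row 3: (-46)·x + (-24)·1 + (-22)·z = 0
Solving gives x = -1, z = 1.
Check: B·(-1, 1, 1) = (-7, 7, 7) = 7·(-1, 1, 1).

-1, 1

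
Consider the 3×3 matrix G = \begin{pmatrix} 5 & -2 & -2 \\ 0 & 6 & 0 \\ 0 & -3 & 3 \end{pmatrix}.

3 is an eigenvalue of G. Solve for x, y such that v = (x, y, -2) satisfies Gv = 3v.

-2, 0

We need (G - 3I)v = 0.
G - 3I = [[2, -2, -2], [0, 3, 0], [0, -3, 0]].
Row 1: (2)·x + (-2)·y + (-2)·-2 = 0
Row 2: (0)·x + (3)·y + (0)·-2 = 0
Row 3: (0)·x + (-3)·y + (0)·-2 = 0
Solving gives x = -2, y = 0.
Check: G·(-2, 0, -2) = (-6, 0, -6) = 3·(-2, 0, -2).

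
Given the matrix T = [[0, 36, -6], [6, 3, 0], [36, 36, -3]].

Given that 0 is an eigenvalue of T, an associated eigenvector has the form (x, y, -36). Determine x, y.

3, -6

We need (T)v = 0.
T = [[0, 36, -6], [6, 3, 0], [36, 36, -3]].
Row 1: (0)·x + (36)·y + (-6)·-36 = 0
Row 2: (6)·x + (3)·y + (0)·-36 = 0
Row 3: (36)·x + (36)·y + (-3)·-36 = 0
Solving gives x = 3, y = -6.
Check: T·(3, -6, -36) = (0, 0, 0) = 0·(3, -6, -36).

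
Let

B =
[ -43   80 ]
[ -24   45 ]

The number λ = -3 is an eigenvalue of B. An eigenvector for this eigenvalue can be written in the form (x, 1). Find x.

2

We need (B + 3I)v = 0.
B + 3I = [[-40, 80], [-24, 48]].
Row 1: (-40)·x + (80)·1 = 0
Row 2: (-24)·x + (48)·1 = 0
Solving gives x = 2.
Check: B·(2, 1) = (-6, -3) = -3·(2, 1).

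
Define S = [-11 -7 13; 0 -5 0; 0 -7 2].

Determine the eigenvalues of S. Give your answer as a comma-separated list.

The characteristic polynomial is p(λ) = det(λI - S).
Cofactor expansion gives p(λ) = λ^3 + 14λ^2 + 23λ - 110.
Try λ = -5: p(-5) = 0, so -5 is a root.
Factor out (λ + 5): p(λ) = (λ + 5)·(λ^2 + 9λ - 22).
The quadratic factors as (λ + 11)·(λ - 2).
Eigenvalues: -11, -5, 2.

-11, -5, 2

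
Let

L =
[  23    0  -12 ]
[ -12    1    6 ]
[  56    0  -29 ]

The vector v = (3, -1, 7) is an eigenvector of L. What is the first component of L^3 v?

-375

First find the eigenvalue: Lv = (-15, 5, -35) = -5·(3, -1, 7), so λ = -5.
Then L^3 v = λ^3·v = (-5)^3·(3, -1, 7) = -125·(3, -1, 7) = (-375, 125, -875).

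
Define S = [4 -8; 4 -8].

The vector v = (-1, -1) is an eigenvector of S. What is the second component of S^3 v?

First find the eigenvalue: Sv = (4, 4) = -4·(-1, -1), so λ = -4.
Then S^3 v = λ^3·v = (-4)^3·(-1, -1) = -64·(-1, -1) = (64, 64).

64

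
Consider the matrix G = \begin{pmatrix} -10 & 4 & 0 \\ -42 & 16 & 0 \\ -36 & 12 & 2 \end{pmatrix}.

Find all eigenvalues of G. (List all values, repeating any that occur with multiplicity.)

2, 2, 4

Set up det(λI - G) = 0.
Expanding along the first row, p(λ) = λ^3 - 8λ^2 + 20λ - 16.
Try λ = 2: p(2) = 0, so 2 is a root.
Dividing by (λ - 2) leaves λ^2 - 6λ + 8.
The quadratic factors as (λ - 2)·(λ - 4).
Eigenvalues: 2, 2, 4.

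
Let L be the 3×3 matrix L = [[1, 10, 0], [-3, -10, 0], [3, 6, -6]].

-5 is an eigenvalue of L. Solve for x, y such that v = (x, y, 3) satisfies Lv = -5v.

We need (L + 5I)v = 0.
L + 5I = [[6, 10, 0], [-3, -5, 0], [3, 6, -1]].
Row 1: (6)·x + (10)·y + (0)·3 = 0
Row 2: (-3)·x + (-5)·y + (0)·3 = 0
Row 3: (3)·x + (6)·y + (-1)·3 = 0
Solving gives x = -5, y = 3.
Check: L·(-5, 3, 3) = (25, -15, -15) = -5·(-5, 3, 3).

-5, 3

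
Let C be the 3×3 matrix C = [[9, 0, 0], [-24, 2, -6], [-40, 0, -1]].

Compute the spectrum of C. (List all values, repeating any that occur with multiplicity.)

-1, 2, 9

The characteristic polynomial is p(λ) = det(λI - C).
Expanding along the first row, p(λ) = λ^3 - 10λ^2 + 7λ + 18.
Since p(-1) = 0, λ = -1 is a root.
Factor out (λ + 1): p(λ) = (λ + 1)·(λ^2 - 11λ + 18).
The quadratic factors as (λ - 2)·(λ - 9).
Eigenvalues: -1, 2, 9.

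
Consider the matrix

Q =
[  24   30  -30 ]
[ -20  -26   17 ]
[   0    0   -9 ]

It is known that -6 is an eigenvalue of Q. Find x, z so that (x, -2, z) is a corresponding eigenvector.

We need (Q + 6I)v = 0.
Q + 6I = [[30, 30, -30], [-20, -20, 17], [0, 0, -3]].
Row 1: (30)·x + (30)·-2 + (-30)·z = 0
Row 2: (-20)·x + (-20)·-2 + (17)·z = 0
Row 3: (0)·x + (0)·-2 + (-3)·z = 0
Solving gives x = 2, z = 0.
Check: Q·(2, -2, 0) = (-12, 12, 0) = -6·(2, -2, 0).

2, 0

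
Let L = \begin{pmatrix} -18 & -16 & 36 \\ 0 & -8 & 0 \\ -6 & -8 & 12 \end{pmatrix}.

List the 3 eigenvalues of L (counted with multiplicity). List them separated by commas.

-8, -6, 0

Compute the characteristic polynomial p(s) = det(sI - L).
Cofactor expansion gives p(s) = s^3 + 14s^2 + 48s.
Since p(-6) = 0, s = -6 is a root.
Dividing by (s + 6) leaves s^2 + 8s.
The quadratic factors as (s + 8)·s.
Eigenvalues: -8, -6, 0.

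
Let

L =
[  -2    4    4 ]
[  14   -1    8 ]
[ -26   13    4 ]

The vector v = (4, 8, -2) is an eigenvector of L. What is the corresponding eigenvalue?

Compute Lv: L·(4, 8, -2) = (16, 32, -8).
Since Lv = λv, compare component 1: 16 = λ·4, so λ = 4.

4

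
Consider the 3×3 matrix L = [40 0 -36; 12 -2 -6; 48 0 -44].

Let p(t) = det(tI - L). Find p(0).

-64

p(0) = det(0·I − L) = det(−L) = (−1)^3·det(L).
det(L) = 64, so p(0) = -64.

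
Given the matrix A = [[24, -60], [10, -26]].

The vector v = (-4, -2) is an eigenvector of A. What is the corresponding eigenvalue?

-6

Compute Av: A·(-4, -2) = (24, 12).
Since Av = λv, compare component 1: 24 = λ·-4, so λ = -6.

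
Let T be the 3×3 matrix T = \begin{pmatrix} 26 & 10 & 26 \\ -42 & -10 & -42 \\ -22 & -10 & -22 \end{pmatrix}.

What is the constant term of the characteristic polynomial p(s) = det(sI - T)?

p(0) = det(0·I − T) = det(−T) = (−1)^3·det(T).
det(T) = 0, so p(0) = 0.

0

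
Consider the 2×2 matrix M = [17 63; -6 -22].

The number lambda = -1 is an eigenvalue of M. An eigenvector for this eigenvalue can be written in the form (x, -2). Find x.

7

We need (M + 1I)v = 0.
M + 1I = [[18, 63], [-6, -21]].
Row 1: (18)·x + (63)·-2 = 0
Row 2: (-6)·x + (-21)·-2 = 0
Solving gives x = 7.
Check: M·(7, -2) = (-7, 2) = -1·(7, -2).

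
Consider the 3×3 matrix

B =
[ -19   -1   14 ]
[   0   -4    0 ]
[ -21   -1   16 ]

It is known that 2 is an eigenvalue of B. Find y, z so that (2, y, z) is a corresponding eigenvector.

We need (B - 2I)v = 0.
B - 2I = [[-21, -1, 14], [0, -6, 0], [-21, -1, 14]].
Row 1: (-21)·2 + (-1)·y + (14)·z = 0
Row 2: (0)·2 + (-6)·y + (0)·z = 0
Row 3: (-21)·2 + (-1)·y + (14)·z = 0
Solving gives y = 0, z = 3.
Check: B·(2, 0, 3) = (4, 0, 6) = 2·(2, 0, 3).

0, 3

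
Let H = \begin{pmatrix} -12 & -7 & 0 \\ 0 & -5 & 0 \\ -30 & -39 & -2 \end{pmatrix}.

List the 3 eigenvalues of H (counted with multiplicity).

The characteristic polynomial is p(t) = det(tI - H).
Expanding along the first row, p(t) = t^3 + 19t^2 + 94t + 120.
Rational-root test: t = -2 gives p(-2) = 0.
Dividing by (t + 2) leaves t^2 + 17t + 60.
The quadratic factors as (t + 12)·(t + 5).
Eigenvalues: -12, -5, -2.

-12, -5, -2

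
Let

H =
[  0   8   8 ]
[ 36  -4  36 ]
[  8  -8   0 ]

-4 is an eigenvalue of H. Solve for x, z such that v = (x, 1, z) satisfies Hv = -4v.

2, -2

We need (H + 4I)v = 0.
H + 4I = [[4, 8, 8], [36, 0, 36], [8, -8, 4]].
Row 1: (4)·x + (8)·1 + (8)·z = 0
Row 2: (36)·x + (0)·1 + (36)·z = 0
Row 3: (8)·x + (-8)·1 + (4)·z = 0
Solving gives x = 2, z = -2.
Check: H·(2, 1, -2) = (-8, -4, 8) = -4·(2, 1, -2).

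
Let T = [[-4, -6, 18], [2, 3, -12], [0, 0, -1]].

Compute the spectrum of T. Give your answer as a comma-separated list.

-1, -1, 0

Set up det(rI - T) = 0.
Expanding the 3×3 determinant: p(r) = r^3 + 2r^2 + r.
Since p(0) = 0, r = 0 is a root.
Factor out r: p(r) = r·(r^2 + 2r + 1).
The quadratic factor is (r + 1)^2.
Eigenvalues: -1, -1, 0.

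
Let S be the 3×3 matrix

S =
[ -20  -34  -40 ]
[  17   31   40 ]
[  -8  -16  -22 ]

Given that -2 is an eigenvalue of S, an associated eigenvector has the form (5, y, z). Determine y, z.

We need (S + 2I)v = 0.
S + 2I = [[-18, -34, -40], [17, 33, 40], [-8, -16, -20]].
Row 1: (-18)·5 + (-34)·y + (-40)·z = 0
Row 2: (17)·5 + (33)·y + (40)·z = 0
Row 3: (-8)·5 + (-16)·y + (-20)·z = 0
Solving gives y = -5, z = 2.
Check: S·(5, -5, 2) = (-10, 10, -4) = -2·(5, -5, 2).

-5, 2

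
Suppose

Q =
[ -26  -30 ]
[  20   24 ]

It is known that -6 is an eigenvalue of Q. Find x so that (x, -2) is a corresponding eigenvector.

We need (Q + 6I)v = 0.
Q + 6I = [[-20, -30], [20, 30]].
Row 1: (-20)·x + (-30)·-2 = 0
Row 2: (20)·x + (30)·-2 = 0
Solving gives x = 3.
Check: Q·(3, -2) = (-18, 12) = -6·(3, -2).

3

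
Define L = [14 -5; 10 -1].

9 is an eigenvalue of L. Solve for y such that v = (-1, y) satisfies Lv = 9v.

We need (L - 9I)v = 0.
L - 9I = [[5, -5], [10, -10]].
Row 1: (5)·-1 + (-5)·y = 0
Row 2: (10)·-1 + (-10)·y = 0
Solving gives y = -1.
Check: L·(-1, -1) = (-9, -9) = 9·(-1, -1).

-1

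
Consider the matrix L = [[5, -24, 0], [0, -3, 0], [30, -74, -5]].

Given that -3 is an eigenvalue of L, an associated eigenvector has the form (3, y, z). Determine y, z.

1, 8

We need (L + 3I)v = 0.
L + 3I = [[8, -24, 0], [0, 0, 0], [30, -74, -2]].
Row 1: (8)·3 + (-24)·y + (0)·z = 0
Row 2: (0)·3 + (0)·y + (0)·z = 0
Row 3: (30)·3 + (-74)·y + (-2)·z = 0
Solving gives y = 1, z = 8.
Check: L·(3, 1, 8) = (-9, -3, -24) = -3·(3, 1, 8).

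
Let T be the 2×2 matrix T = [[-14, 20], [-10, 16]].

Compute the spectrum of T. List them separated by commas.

-4, 6

det(T - lambda·I) = (-14 - lambda)(16 - lambda) - (20)·(-10) = lambda^2 - 2·lambda - 24.
This factors as (lambda + 4)·(lambda - 6) = 0.
Eigenvalues: -4, 6.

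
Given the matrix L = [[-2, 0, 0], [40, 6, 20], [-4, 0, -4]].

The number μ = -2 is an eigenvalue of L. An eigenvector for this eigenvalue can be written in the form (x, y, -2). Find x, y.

We need (L + 2I)v = 0.
L + 2I = [[0, 0, 0], [40, 8, 20], [-4, 0, -2]].
Row 1: (0)·x + (0)·y + (0)·-2 = 0
Row 2: (40)·x + (8)·y + (20)·-2 = 0
Row 3: (-4)·x + (0)·y + (-2)·-2 = 0
Solving gives x = 1, y = 0.
Check: L·(1, 0, -2) = (-2, 0, 4) = -2·(1, 0, -2).

1, 0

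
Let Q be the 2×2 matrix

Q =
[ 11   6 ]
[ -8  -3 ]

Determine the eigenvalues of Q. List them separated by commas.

3, 5

det(Q - lambda·I) = (11 - lambda)(-3 - lambda) - (6)·(-8) = lambda^2 - 8·lambda + 15.
This factors as (lambda - 3)·(lambda - 5) = 0.
Eigenvalues: 3, 5.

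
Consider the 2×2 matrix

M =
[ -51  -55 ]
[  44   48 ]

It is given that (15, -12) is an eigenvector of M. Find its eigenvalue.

Compute Mv: M·(15, -12) = (-105, 84).
Since Mv = λv, compare component 1: -105 = λ·15, so λ = -7.

-7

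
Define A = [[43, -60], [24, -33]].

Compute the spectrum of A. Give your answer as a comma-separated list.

det(A - rI) = (43 - r)(-33 - r) - (-60)·(24) = r^2 - 10r + 21.
This factors as (r - 3)·(r - 7) = 0.
Eigenvalues: 3, 7.

3, 7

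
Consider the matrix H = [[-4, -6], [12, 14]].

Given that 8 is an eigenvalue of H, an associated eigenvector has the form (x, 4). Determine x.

-2

We need (H - 8I)v = 0.
H - 8I = [[-12, -6], [12, 6]].
Row 1: (-12)·x + (-6)·4 = 0
Row 2: (12)·x + (6)·4 = 0
Solving gives x = -2.
Check: H·(-2, 4) = (-16, 32) = 8·(-2, 4).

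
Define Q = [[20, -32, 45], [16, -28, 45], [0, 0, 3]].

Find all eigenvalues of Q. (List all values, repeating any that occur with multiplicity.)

The characteristic polynomial is p(λ) = det(λI - Q).
Cofactor expansion gives p(λ) = λ^3 + 5λ^2 - 72λ + 144.
Rational-root test: λ = 3 gives p(3) = 0.
Dividing by (λ - 3) leaves λ^2 + 8λ - 48.
The quadratic factors as (λ + 12)·(λ - 4).
Eigenvalues: -12, 3, 4.

-12, 3, 4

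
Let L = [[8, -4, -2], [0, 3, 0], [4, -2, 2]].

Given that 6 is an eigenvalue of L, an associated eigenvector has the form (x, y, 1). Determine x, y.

1, 0

We need (L - 6I)v = 0.
L - 6I = [[2, -4, -2], [0, -3, 0], [4, -2, -4]].
Row 1: (2)·x + (-4)·y + (-2)·1 = 0
Row 2: (0)·x + (-3)·y + (0)·1 = 0
Row 3: (4)·x + (-2)·y + (-4)·1 = 0
Solving gives x = 1, y = 0.
Check: L·(1, 0, 1) = (6, 0, 6) = 6·(1, 0, 1).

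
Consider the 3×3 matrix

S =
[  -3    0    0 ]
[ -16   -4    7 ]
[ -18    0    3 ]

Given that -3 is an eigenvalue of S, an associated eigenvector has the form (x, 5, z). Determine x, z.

1, 3

We need (S + 3I)v = 0.
S + 3I = [[0, 0, 0], [-16, -1, 7], [-18, 0, 6]].
Row 1: (0)·x + (0)·5 + (0)·z = 0
Row 2: (-16)·x + (-1)·5 + (7)·z = 0
Row 3: (-18)·x + (0)·5 + (6)·z = 0
Solving gives x = 1, z = 3.
Check: S·(1, 5, 3) = (-3, -15, -9) = -3·(1, 5, 3).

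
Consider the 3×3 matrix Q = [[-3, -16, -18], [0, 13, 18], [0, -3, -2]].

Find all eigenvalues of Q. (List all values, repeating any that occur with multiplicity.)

-3, 4, 7

Set up det(sI - Q) = 0.
Cofactor expansion gives p(s) = s^3 - 8s^2 - 5s + 84.
Since p(-3) = 0, s = -3 is a root.
Dividing by (s + 3) leaves s^2 - 11s + 28.
The quadratic factors as (s - 4)·(s - 7).
Eigenvalues: -3, 4, 7.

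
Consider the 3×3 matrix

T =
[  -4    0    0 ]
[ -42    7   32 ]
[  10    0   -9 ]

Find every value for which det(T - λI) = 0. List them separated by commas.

Compute the characteristic polynomial p(r) = det(rI - T).
Expanding along the first row, p(r) = r^3 + 6r^2 - 55r - 252.
Rational-root test: r = -9 gives p(-9) = 0.
Dividing by (r + 9) leaves r^2 - 3r - 28.
The quadratic factors as (r + 4)·(r - 7).
Eigenvalues: -9, -4, 7.

-9, -4, 7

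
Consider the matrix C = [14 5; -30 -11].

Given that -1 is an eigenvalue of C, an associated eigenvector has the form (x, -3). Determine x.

We need (C + 1I)v = 0.
C + 1I = [[15, 5], [-30, -10]].
Row 1: (15)·x + (5)·-3 = 0
Row 2: (-30)·x + (-10)·-3 = 0
Solving gives x = 1.
Check: C·(1, -3) = (-1, 3) = -1·(1, -3).

1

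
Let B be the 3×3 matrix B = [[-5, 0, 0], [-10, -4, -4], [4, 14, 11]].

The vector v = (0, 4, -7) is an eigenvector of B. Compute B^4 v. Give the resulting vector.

First find the eigenvalue: Bv = (0, 12, -21) = 3·(0, 4, -7), so λ = 3.
Then B^4 v = λ^4·v = 3^4·(0, 4, -7) = 81·(0, 4, -7) = (0, 324, -567).

(0, 324, -567)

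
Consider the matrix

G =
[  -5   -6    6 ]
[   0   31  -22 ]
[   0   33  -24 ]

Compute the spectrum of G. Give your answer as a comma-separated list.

The characteristic polynomial is p(t) = det(tI - G).
Cofactor expansion gives p(t) = t^3 - 2t^2 - 53t - 90.
Try t = 9: p(9) = 0, so 9 is a root.
Factor out (t - 9): p(t) = (t - 9)·(t^2 + 7t + 10).
The quadratic factors as (t + 5)·(t + 2).
Eigenvalues: -5, -2, 9.

-5, -2, 9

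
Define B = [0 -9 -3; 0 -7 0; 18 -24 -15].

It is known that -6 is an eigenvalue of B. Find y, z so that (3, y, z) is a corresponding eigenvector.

0, 6

We need (B + 6I)v = 0.
B + 6I = [[6, -9, -3], [0, -1, 0], [18, -24, -9]].
Row 1: (6)·3 + (-9)·y + (-3)·z = 0
Row 2: (0)·3 + (-1)·y + (0)·z = 0
Row 3: (18)·3 + (-24)·y + (-9)·z = 0
Solving gives y = 0, z = 6.
Check: B·(3, 0, 6) = (-18, 0, -36) = -6·(3, 0, 6).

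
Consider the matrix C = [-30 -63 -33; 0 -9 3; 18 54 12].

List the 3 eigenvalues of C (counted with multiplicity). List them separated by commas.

-12, -9, -6

The characteristic polynomial is p(lambda) = det(lambda·I - C).
Expanding along the first row, p(lambda) = lambda^3 + 27·lambda^2 + 234·lambda + 648.
Rational-root test: lambda = -6 gives p(-6) = 0.
Dividing by (lambda + 6) leaves lambda^2 + 21·lambda + 108.
The quadratic factors as (lambda + 12)·(lambda + 9).
Eigenvalues: -12, -9, -6.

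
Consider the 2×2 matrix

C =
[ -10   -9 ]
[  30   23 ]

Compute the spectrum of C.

det(C - λI) = (-10 - λ)(23 - λ) - (-9)·(30) = λ^2 - 13λ + 40.
This factors as (λ - 5)·(λ - 8) = 0.
Eigenvalues: 5, 8.

5, 8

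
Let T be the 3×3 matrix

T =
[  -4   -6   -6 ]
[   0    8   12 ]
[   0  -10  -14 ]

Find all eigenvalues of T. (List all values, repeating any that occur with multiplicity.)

Set up det(lambda·I - T) = 0.
Expanding along the first row, p(lambda) = lambda^3 + 10·lambda^2 + 32·lambda + 32.
Try lambda = -2: p(-2) = 0, so -2 is a root.
Dividing by (lambda + 2) leaves lambda^2 + 8·lambda + 16.
The quadratic factor is (lambda + 4)^2.
Eigenvalues: -4, -4, -2.

-4, -4, -2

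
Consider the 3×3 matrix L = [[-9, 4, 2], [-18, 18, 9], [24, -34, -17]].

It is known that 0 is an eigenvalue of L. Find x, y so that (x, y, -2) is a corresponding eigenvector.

0, 1

We need (L)v = 0.
L = [[-9, 4, 2], [-18, 18, 9], [24, -34, -17]].
Row 1: (-9)·x + (4)·y + (2)·-2 = 0
Row 2: (-18)·x + (18)·y + (9)·-2 = 0
Row 3: (24)·x + (-34)·y + (-17)·-2 = 0
Solving gives x = 0, y = 1.
Check: L·(0, 1, -2) = (0, 0, 0) = 0·(0, 1, -2).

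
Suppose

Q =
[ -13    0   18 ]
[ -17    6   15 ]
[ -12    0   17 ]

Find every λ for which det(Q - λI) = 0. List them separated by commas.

-1, 5, 6

The characteristic polynomial is p(t) = det(tI - Q).
Cofactor expansion gives p(t) = t^3 - 10t^2 + 19t + 30.
Since p(-1) = 0, t = -1 is a root.
Dividing by (t + 1) leaves t^2 - 11t + 30.
The quadratic factors as (t - 5)·(t - 6).
Eigenvalues: -1, 5, 6.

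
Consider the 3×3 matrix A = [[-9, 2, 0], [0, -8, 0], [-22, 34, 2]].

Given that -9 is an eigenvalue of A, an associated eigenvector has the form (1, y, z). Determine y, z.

0, 2

We need (A + 9I)v = 0.
A + 9I = [[0, 2, 0], [0, 1, 0], [-22, 34, 11]].
Row 1: (0)·1 + (2)·y + (0)·z = 0
Row 2: (0)·1 + (1)·y + (0)·z = 0
Row 3: (-22)·1 + (34)·y + (11)·z = 0
Solving gives y = 0, z = 2.
Check: A·(1, 0, 2) = (-9, 0, -18) = -9·(1, 0, 2).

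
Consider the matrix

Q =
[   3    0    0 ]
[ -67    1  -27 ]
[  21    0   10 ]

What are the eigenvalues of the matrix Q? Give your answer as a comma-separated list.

1, 3, 10

Compute the characteristic polynomial p(λ) = det(λI - Q).
Expanding along the first row, p(λ) = λ^3 - 14λ^2 + 43λ - 30.
Try λ = 1: p(1) = 0, so 1 is a root.
Factor out (λ - 1): p(λ) = (λ - 1)·(λ^2 - 13λ + 30).
The quadratic factors as (λ - 3)·(λ - 10).
Eigenvalues: 1, 3, 10.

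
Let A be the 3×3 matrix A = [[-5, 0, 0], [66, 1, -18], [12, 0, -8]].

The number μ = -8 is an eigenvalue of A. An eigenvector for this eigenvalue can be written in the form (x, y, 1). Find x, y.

0, 2

We need (A + 8I)v = 0.
A + 8I = [[3, 0, 0], [66, 9, -18], [12, 0, 0]].
Row 1: (3)·x + (0)·y + (0)·1 = 0
Row 2: (66)·x + (9)·y + (-18)·1 = 0
Row 3: (12)·x + (0)·y + (0)·1 = 0
Solving gives x = 0, y = 2.
Check: A·(0, 2, 1) = (0, -16, -8) = -8·(0, 2, 1).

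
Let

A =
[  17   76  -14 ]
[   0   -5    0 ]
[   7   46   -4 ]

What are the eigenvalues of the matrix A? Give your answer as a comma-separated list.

The characteristic polynomial is p(λ) = det(λI - A).
Expanding along the first row, p(λ) = λ^3 - 8λ^2 - 35λ + 150.
Rational-root test: λ = 10 gives p(10) = 0.
Factor out (λ - 10): p(λ) = (λ - 10)·(λ^2 + 2λ - 15).
The quadratic factors as (λ + 5)·(λ - 3).
Eigenvalues: -5, 3, 10.

-5, 3, 10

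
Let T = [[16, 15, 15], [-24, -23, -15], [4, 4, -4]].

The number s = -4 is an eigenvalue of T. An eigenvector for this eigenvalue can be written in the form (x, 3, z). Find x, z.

-3, 1

We need (T + 4I)v = 0.
T + 4I = [[20, 15, 15], [-24, -19, -15], [4, 4, 0]].
Row 1: (20)·x + (15)·3 + (15)·z = 0
Row 2: (-24)·x + (-19)·3 + (-15)·z = 0
Row 3: (4)·x + (4)·3 + (0)·z = 0
Solving gives x = -3, z = 1.
Check: T·(-3, 3, 1) = (12, -12, -4) = -4·(-3, 3, 1).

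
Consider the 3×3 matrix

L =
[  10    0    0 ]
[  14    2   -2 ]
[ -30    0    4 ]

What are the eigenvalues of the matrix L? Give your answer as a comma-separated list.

Set up det(tI - L) = 0.
Cofactor expansion gives p(t) = t^3 - 16t^2 + 68t - 80.
Try t = 2: p(2) = 0, so 2 is a root.
Factor out (t - 2): p(t) = (t - 2)·(t^2 - 14t + 40).
The quadratic factors as (t - 4)·(t - 10).
Eigenvalues: 2, 4, 10.

2, 4, 10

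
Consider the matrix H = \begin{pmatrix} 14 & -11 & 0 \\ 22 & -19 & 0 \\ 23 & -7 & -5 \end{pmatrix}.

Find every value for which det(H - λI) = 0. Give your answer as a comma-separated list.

-8, -5, 3

Set up det(μI - H) = 0.
Cofactor expansion gives p(μ) = μ^3 + 10μ^2 + μ - 120.
Try μ = 3: p(3) = 0, so 3 is a root.
Factor out (μ - 3): p(μ) = (μ - 3)·(μ^2 + 13μ + 40).
The quadratic factors as (μ + 8)·(μ + 5).
Eigenvalues: -8, -5, 3.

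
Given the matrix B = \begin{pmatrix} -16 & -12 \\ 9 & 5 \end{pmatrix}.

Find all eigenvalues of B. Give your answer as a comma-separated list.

-7, -4

det(B - λI) = (-16 - λ)(5 - λ) - (-12)·(9) = λ^2 + 11λ + 28.
This factors as (λ + 7)·(λ + 4) = 0.
Eigenvalues: -7, -4.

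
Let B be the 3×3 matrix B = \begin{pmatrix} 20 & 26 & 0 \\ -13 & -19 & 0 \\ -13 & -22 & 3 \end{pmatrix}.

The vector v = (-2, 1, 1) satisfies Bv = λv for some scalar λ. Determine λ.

7

Compute Bv: B·(-2, 1, 1) = (-14, 7, 7).
Since Bv = λv, compare component 1: -14 = λ·-2, so λ = 7.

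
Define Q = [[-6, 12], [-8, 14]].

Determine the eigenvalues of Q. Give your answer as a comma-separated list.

det(Q - λI) = (-6 - λ)(14 - λ) - (12)·(-8) = λ^2 - 8λ + 12.
This factors as (λ - 2)·(λ - 6) = 0.
Eigenvalues: 2, 6.

2, 6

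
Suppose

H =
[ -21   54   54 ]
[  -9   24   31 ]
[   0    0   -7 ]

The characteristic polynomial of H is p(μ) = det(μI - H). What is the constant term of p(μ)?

p(μ) = μ^3 + 4μ^2 - 39μ - 126.
The constant term is -126.

-126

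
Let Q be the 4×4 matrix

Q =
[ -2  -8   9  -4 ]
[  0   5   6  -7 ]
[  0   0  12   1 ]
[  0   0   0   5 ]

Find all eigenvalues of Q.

Q is upper triangular, so its eigenvalues are the diagonal entries.
Diagonal: -2, 5, 12, 5.

-2, 5, 5, 12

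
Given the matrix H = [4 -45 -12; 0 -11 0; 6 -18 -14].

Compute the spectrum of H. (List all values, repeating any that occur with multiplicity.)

Compute the characteristic polynomial p(lambda) = det(lambda·I - H).
Expanding along the first row, p(lambda) = lambda^3 + 21·lambda^2 + 126·lambda + 176.
Rational-root test: lambda = -8 gives p(-8) = 0.
Factor out (lambda + 8): p(lambda) = (lambda + 8)·(lambda^2 + 13·lambda + 22).
The quadratic factors as (lambda + 11)·(lambda + 2).
Eigenvalues: -11, -8, -2.

-11, -8, -2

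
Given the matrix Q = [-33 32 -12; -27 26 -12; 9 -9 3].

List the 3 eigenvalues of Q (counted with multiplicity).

-6, -1, 3

Set up det(μI - Q) = 0.
Cofactor expansion gives p(μ) = μ^3 + 4μ^2 - 15μ - 18.
Rational-root test: μ = -6 gives p(-6) = 0.
Factor out (μ + 6): p(μ) = (μ + 6)·(μ^2 - 2μ - 3).
The quadratic factors as (μ + 1)·(μ - 3).
Eigenvalues: -6, -1, 3.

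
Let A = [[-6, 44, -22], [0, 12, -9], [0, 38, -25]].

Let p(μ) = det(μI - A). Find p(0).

252

p(0) = det(0·I − A) = det(−A) = (−1)^3·det(A).
det(A) = -252, so p(0) = 252.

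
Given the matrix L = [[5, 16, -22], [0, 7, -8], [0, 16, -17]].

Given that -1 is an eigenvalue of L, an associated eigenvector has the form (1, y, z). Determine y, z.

1, 1

We need (L + 1I)v = 0.
L + 1I = [[6, 16, -22], [0, 8, -8], [0, 16, -16]].
Row 1: (6)·1 + (16)·y + (-22)·z = 0
Row 2: (0)·1 + (8)·y + (-8)·z = 0
Row 3: (0)·1 + (16)·y + (-16)·z = 0
Solving gives y = 1, z = 1.
Check: L·(1, 1, 1) = (-1, -1, -1) = -1·(1, 1, 1).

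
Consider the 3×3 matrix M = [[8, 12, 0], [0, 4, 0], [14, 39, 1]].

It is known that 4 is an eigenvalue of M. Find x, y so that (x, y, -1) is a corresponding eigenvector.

We need (M - 4I)v = 0.
M - 4I = [[4, 12, 0], [0, 0, 0], [14, 39, -3]].
Row 1: (4)·x + (12)·y + (0)·-1 = 0
Row 2: (0)·x + (0)·y + (0)·-1 = 0
Row 3: (14)·x + (39)·y + (-3)·-1 = 0
Solving gives x = -3, y = 1.
Check: M·(-3, 1, -1) = (-12, 4, -4) = 4·(-3, 1, -1).

-3, 1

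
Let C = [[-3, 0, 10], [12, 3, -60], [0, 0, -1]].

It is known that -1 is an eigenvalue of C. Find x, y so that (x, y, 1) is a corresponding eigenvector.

5, 0

We need (C + 1I)v = 0.
C + 1I = [[-2, 0, 10], [12, 4, -60], [0, 0, 0]].
Row 1: (-2)·x + (0)·y + (10)·1 = 0
Row 2: (12)·x + (4)·y + (-60)·1 = 0
Row 3: (0)·x + (0)·y + (0)·1 = 0
Solving gives x = 5, y = 0.
Check: C·(5, 0, 1) = (-5, 0, -1) = -1·(5, 0, 1).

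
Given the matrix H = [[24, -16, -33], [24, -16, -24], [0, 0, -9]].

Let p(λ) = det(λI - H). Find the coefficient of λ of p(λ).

p(λ) = λ^3 + λ^2 - 72λ.
The coefficient of λ is -72.

-72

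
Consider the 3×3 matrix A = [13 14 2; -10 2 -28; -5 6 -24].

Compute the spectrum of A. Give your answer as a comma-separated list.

-10, -2, 3

Compute the characteristic polynomial p(t) = det(tI - A).
Expanding along the first row, p(t) = t^3 + 9t^2 - 16t - 60.
Since p(3) = 0, t = 3 is a root.
Factor out (t - 3): p(t) = (t - 3)·(t^2 + 12t + 20).
The quadratic factors as (t + 10)·(t + 2).
Eigenvalues: -10, -2, 3.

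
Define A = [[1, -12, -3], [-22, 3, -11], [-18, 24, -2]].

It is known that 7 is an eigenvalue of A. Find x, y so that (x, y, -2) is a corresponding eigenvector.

1, 0

We need (A - 7I)v = 0.
A - 7I = [[-6, -12, -3], [-22, -4, -11], [-18, 24, -9]].
Row 1: (-6)·x + (-12)·y + (-3)·-2 = 0
Row 2: (-22)·x + (-4)·y + (-11)·-2 = 0
Row 3: (-18)·x + (24)·y + (-9)·-2 = 0
Solving gives x = 1, y = 0.
Check: A·(1, 0, -2) = (7, 0, -14) = 7·(1, 0, -2).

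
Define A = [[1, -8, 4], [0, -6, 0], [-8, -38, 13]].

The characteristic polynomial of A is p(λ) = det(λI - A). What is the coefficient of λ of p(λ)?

-39

p(λ) = λ^3 - 8λ^2 - 39λ + 270.
The coefficient of λ is -39.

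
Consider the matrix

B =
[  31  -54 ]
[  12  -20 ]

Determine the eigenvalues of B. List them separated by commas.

det(B - λI) = (31 - λ)(-20 - λ) - (-54)·(12) = λ^2 - 11λ + 28.
This factors as (λ - 4)·(λ - 7) = 0.
Eigenvalues: 4, 7.

4, 7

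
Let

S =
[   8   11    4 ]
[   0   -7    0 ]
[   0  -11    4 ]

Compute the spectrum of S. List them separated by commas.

The characteristic polynomial is p(λ) = det(λI - S).
Expanding the 3×3 determinant: p(λ) = λ^3 - 5λ^2 - 52λ + 224.
Try λ = 4: p(4) = 0, so 4 is a root.
Factor out (λ - 4): p(λ) = (λ - 4)·(λ^2 - λ - 56).
The quadratic factors as (λ + 7)·(λ - 8).
Eigenvalues: -7, 4, 8.

-7, 4, 8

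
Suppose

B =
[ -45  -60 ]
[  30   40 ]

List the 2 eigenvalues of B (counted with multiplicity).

det(B - tI) = (-45 - t)(40 - t) - (-60)·(30) = t^2 + 5t.
This factors as (t + 5)·t = 0.
Eigenvalues: -5, 0.

-5, 0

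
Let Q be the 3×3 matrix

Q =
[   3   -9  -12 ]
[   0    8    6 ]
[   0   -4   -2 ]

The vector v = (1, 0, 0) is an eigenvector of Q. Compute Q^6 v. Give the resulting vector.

(729, 0, 0)

First find the eigenvalue: Qv = (3, 0, 0) = 3·(1, 0, 0), so λ = 3.
Then Q^6 v = λ^6·v = 3^6·(1, 0, 0) = 729·(1, 0, 0) = (729, 0, 0).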